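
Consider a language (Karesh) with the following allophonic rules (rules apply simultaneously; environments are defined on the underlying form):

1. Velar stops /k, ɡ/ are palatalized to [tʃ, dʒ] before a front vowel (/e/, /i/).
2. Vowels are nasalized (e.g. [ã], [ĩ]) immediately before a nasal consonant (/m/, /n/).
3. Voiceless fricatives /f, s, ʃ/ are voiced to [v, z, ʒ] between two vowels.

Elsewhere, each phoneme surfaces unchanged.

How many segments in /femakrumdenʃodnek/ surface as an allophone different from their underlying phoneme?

3

Segments that undergo a rule: /e/ → [ẽ] (rule 2); /u/ → [ũ] (rule 2); /e/ → [ẽ] (rule 2).
All other segments surface unchanged.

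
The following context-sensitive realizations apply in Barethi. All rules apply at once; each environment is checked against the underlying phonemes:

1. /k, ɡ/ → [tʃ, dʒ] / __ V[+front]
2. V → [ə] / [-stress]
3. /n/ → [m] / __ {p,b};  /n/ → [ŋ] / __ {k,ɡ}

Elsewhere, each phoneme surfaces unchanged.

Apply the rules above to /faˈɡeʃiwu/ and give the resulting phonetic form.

[fəˈdʒeʃəwə]

/f/ (word-initial) is unaffected → [f].
/a/ meets the environment for rule 2 (in an unstressed syllable) → [ə].
/ɡ/ — between /a/ and /e/, before a front vowel — surfaces as [dʒ] (rule 1).
/e/ (between /ɡ/ and /ʃ/): rule 2 targets it, but not in an unstressed syllable → unchanged [e].
/ʃ/ (between /e/ and /i/) is unaffected → [ʃ].
/i/ — between /ʃ/ and /w/, in an unstressed syllable — surfaces as [ə] (rule 2).
/w/ — not in any rule's target class → [w].
/u/ meets the environment for rule 2 (in an unstressed syllable) → [ə].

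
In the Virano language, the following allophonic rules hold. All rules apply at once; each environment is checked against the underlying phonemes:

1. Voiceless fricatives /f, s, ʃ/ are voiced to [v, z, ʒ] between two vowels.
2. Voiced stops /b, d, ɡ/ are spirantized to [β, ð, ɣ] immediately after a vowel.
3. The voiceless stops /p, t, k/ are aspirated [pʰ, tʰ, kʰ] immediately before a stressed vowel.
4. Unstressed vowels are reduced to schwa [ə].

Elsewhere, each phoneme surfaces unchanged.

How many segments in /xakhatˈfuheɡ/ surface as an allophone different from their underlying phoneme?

Segments that undergo a rule: /a/ → [ə] (rule 4); /a/ → [ə] (rule 4); /e/ → [ə] (rule 4); /ɡ/ → [ɣ] (rule 2).
All other segments surface unchanged.

4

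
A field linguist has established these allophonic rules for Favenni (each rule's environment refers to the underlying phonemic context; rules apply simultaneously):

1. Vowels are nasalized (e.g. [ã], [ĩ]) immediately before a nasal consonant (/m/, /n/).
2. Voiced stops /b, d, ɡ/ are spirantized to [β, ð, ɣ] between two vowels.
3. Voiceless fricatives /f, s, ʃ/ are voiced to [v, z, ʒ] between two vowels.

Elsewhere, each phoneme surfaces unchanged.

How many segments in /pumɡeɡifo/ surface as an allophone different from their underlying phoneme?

3

Segments that undergo a rule: /u/ → [ũ] (rule 1); /ɡ/ → [ɣ] (rule 2); /f/ → [v] (rule 3).
All other segments surface unchanged.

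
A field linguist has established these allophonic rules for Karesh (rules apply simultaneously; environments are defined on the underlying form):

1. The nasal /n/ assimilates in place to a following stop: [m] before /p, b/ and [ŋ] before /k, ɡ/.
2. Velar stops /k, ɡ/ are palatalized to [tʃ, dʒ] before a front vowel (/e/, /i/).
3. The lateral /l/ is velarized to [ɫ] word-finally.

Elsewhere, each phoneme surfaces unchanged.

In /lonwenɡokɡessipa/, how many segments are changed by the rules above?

2

Segments that undergo a rule: /n/ → [ŋ] (rule 1); /ɡ/ → [dʒ] (rule 2).
All other segments surface unchanged.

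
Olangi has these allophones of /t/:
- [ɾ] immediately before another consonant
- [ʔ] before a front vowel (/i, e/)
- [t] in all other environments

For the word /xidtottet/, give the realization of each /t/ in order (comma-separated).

Occurrence 1 (position 4): no conditioning environment matches → elsewhere allophone [t].
Occurrence 2 (position 6): immediately before another consonant → [ɾ].
Occurrence 3 (position 7): before a front vowel (/i, e/) → [ʔ].
Occurrence 4 (position 9): no conditioning environment matches → elsewhere allophone [t].

[t], [ɾ], [ʔ], [t]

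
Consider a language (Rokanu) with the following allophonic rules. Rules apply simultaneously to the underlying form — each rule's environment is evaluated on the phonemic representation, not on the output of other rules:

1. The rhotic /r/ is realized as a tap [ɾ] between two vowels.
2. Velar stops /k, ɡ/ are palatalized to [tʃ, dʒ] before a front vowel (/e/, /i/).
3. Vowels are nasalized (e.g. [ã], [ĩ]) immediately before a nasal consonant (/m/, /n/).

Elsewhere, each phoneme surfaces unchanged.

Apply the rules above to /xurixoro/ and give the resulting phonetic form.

/x/ (word-initial) is unaffected → [x].
/u/ (between /x/ and /r/) fails the environment for rule 3, so it stays [u].
/r/ (between /u/ and /i/) occurs between two vowels → [ɾ] by rule 1.
/i/ (between /r/ and /x/) is in the target of rule 3 but the environment (before a nasal consonant) is not met → [i].
/x/ stays [x].
/o/ (between /x/ and /r/) fails the environment for rule 3, so it stays [o].
/r/ — between /o/ and /o/, between two vowels — surfaces as [ɾ] (rule 1).
/o/ (word-final): rule 3 targets it, but not before a nasal consonant → unchanged [o].

[xuɾixoɾo]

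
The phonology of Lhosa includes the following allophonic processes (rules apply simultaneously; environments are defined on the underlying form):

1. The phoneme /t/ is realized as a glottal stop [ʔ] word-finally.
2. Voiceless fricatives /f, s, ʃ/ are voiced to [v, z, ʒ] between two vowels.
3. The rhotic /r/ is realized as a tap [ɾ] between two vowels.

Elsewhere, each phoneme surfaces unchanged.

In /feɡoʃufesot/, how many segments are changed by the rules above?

4

Segments that undergo a rule: /ʃ/ → [ʒ] (rule 2); /f/ → [v] (rule 2); /s/ → [z] (rule 2); /t/ → [ʔ] (rule 1).
All other segments surface unchanged.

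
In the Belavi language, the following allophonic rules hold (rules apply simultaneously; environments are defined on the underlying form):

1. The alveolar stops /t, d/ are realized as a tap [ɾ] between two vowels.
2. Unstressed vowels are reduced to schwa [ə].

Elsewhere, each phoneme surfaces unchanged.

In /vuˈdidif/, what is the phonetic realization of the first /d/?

/d/ (between /u/ and /i/): between two vowels, so rule 1 applies → [ɾ].

[ɾ]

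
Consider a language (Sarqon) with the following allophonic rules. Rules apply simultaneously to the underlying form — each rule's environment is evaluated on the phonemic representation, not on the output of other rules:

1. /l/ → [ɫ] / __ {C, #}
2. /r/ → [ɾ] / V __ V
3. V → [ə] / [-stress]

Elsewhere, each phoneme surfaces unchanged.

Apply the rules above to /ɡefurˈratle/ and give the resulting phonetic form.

/e/ meets the environment for rule 3 (in an unstressed syllable) → [ə].
/u/ (between /f/ and /r/): in an unstressed syllable, so rule 3 applies → [ə].
/r/ (between /u/ and /r/) fails the environment for rule 2, so it stays [r].
/r/ — between /r/ and /a/; rule 2 does not apply here → [r].
/a/ (between /r/ and /t/): rule 3 targets it, but not in an unstressed syllable → unchanged [a].
/l/ (between /t/ and /e/): rule 1 targets it, but not word-finally or immediately before a consonant → unchanged [l].
Rule 3 applies to /e/ (word-final: in an unstressed syllable) → [ə].

[ɡəfərˈratlə]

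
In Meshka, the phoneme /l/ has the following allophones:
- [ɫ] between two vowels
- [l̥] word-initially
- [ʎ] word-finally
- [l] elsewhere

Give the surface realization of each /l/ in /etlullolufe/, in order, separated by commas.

[l], [l], [l], [ɫ]

Occurrence 1 (position 3): no conditioning environment matches → elsewhere allophone [l].
Occurrence 2 (position 5): no conditioning environment matches → elsewhere allophone [l].
Occurrence 3 (position 6): no conditioning environment matches → elsewhere allophone [l].
Occurrence 4 (position 8): between two vowels → [ɫ].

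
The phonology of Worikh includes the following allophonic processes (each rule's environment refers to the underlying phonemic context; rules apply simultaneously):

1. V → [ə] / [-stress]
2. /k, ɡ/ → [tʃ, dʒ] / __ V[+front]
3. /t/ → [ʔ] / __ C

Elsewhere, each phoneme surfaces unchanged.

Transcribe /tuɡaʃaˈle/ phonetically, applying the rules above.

/t/ (word-initial) is in the target of rule 3 but the environment (immediately before a consonant) is not met → [t].
/u/ (between /t/ and /ɡ/): in an unstressed syllable, so rule 1 applies → [ə].
/ɡ/ (between /u/ and /a/) fails the environment for rule 2, so it stays [ɡ].
/a/ meets the environment for rule 1 (in an unstressed syllable) → [ə].
/ʃ/ (between /a/ and /a/): no rule targets it → [ʃ].
/a/ (between /ʃ/ and /l/): in an unstressed syllable, so rule 1 applies → [ə].
/l/ stays [l].
/e/ (word-final) is in the target of rule 1 but the environment (in an unstressed syllable) is not met → [e].

[təɡəʃəˈle]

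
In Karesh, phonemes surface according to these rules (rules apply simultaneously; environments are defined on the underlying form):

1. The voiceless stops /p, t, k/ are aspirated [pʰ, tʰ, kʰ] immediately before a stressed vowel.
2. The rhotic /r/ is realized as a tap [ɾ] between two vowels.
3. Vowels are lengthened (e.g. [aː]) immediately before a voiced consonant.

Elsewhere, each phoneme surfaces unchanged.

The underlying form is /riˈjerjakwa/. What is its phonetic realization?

/r/ (word-initial): rule 2 targets it, but not between two vowels → unchanged [r].
/i/ — between /r/ and /j/, before a voiced consonant — surfaces as [iː] (rule 3).
/j/ — not in any rule's target class → [j].
/e/ meets the environment for rule 3 (before a voiced consonant) → [eː].
/r/ — between /e/ and /j/; rule 2 does not apply here → [r].
/j/ (between /r/ and /a/) is unaffected → [j].
/a/ (between /j/ and /k/) fails the environment for rule 3, so it stays [a].
/k/ (between /a/ and /w/) is in the target of rule 1 but the environment (immediately before a stressed vowel) is not met → [k].
/w/ (between /k/ and /a/) is unaffected → [w].
/a/ (word-final): rule 3 targets it, but not before a voiced consonant → unchanged [a].

[riːˈjeːrjakwa]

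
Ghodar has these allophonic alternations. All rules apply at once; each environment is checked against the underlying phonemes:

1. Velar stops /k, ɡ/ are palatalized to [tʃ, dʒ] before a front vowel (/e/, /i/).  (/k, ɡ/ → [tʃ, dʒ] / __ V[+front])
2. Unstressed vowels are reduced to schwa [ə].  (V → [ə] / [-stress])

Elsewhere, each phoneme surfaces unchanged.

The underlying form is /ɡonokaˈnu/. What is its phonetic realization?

[ɡənəkəˈnu]

/ɡ/ (word-initial) is in the target of rule 1 but the environment (before a front vowel) is not met → [ɡ].
/o/ — between /ɡ/ and /n/, in an unstressed syllable — surfaces as [ə] (rule 2).
/n/ — not in any rule's target class → [n].
/o/ (between /n/ and /k/) occurs in an unstressed syllable → [ə] by rule 2.
/k/ (between /o/ and /a/) fails the environment for rule 1, so it stays [k].
/a/ (between /k/ and /n/): in an unstressed syllable, so rule 2 applies → [ə].
/n/ (between /a/ and /u/): no rule targets it → [n].
/u/ (word-final): rule 2 targets it, but not in an unstressed syllable → unchanged [u].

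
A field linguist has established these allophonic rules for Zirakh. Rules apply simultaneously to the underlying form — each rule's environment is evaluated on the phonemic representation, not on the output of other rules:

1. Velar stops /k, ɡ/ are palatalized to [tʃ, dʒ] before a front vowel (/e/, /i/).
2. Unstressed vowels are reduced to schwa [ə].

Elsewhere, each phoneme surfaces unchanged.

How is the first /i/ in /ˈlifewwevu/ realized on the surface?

/i/ — between /l/ and /f/; rule 2 does not apply here → [i].

[i]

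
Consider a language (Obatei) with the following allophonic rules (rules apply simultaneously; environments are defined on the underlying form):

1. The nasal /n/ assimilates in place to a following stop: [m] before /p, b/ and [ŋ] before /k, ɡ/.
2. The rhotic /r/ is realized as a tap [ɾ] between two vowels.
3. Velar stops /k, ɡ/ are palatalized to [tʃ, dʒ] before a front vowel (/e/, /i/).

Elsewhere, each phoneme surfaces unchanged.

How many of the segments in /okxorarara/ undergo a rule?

Segments that undergo a rule: /r/ → [ɾ] (rule 2); /r/ → [ɾ] (rule 2); /r/ → [ɾ] (rule 2).
All other segments surface unchanged.

3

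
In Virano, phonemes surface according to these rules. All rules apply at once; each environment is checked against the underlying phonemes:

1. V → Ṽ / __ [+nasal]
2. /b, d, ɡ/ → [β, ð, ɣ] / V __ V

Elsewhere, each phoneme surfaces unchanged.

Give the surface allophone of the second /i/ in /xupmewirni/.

[i]

/i/ (word-final) fails the environment for rule 1, so it stays [i].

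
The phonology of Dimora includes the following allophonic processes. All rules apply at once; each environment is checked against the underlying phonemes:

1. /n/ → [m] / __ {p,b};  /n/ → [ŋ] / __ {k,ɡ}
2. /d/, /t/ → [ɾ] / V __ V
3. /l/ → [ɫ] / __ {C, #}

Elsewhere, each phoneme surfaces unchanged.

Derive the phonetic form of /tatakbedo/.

[taɾakbeɾo]

/t/ (word-initial) fails the environment for rule 2, so it stays [t].
/a/ stays [a].
/t/ (between /a/ and /a/) occurs between two vowels → [ɾ] by rule 2.
/a/ (between /t/ and /k/): no rule targets it → [a].
/k/ (between /a/ and /b/): no rule targets it → [k].
/b/ — not in any rule's target class → [b].
/e/ stays [e].
/d/ — between /e/ and /o/, between two vowels — surfaces as [ɾ] (rule 2).
/o/ stays [o].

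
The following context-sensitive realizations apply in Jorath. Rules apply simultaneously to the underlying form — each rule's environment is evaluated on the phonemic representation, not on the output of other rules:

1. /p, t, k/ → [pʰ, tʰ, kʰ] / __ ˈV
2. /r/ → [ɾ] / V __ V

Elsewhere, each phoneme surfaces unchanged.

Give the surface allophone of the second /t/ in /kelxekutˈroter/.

[t]

/t/ (between /o/ and /e/) is in the target of rule 1 but the environment (immediately before a stressed vowel) is not met → [t].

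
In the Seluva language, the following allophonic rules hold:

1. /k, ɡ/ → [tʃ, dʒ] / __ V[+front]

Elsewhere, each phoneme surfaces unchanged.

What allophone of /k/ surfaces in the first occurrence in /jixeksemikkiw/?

/k/ (between /e/ and /s/) fails the environment for rule 1, so it stays [k].

[k]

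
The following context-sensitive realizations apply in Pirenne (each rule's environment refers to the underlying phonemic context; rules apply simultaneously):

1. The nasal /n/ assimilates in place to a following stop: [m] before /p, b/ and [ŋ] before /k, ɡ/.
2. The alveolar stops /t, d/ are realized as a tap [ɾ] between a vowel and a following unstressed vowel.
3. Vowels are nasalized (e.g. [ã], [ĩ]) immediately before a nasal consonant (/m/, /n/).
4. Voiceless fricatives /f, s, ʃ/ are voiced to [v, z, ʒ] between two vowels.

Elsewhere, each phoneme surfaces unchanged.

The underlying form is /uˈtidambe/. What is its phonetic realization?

/u/ (word-initial) is in the target of rule 3 but the environment (before a nasal consonant) is not met → [u].
/t/ (between /u/ and /i/) fails the environment for rule 2, so it stays [t].
/i/ (between /t/ and /d/) fails the environment for rule 3, so it stays [i].
/d/ (between /i/ and /a/): between a vowel and a following unstressed vowel, so rule 2 applies → [ɾ].
/a/ meets the environment for rule 3 (before a nasal consonant) → [ã].
/m/ (between /a/ and /b/) is unaffected → [m].
/b/ (between /m/ and /e/) is unaffected → [b].
/e/ (word-final): rule 3 targets it, but not before a nasal consonant → unchanged [e].

[uˈtiɾãmbe]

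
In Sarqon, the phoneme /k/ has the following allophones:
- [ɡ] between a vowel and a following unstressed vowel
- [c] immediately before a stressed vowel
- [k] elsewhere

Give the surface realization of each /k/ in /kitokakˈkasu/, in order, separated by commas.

[k], [ɡ], [k], [c]

Occurrence 1 (position 1): no conditioning environment matches → elsewhere allophone [k].
Occurrence 2 (position 5): between a vowel and a following unstressed vowel → [ɡ].
Occurrence 3 (position 7): no conditioning environment matches → elsewhere allophone [k].
Occurrence 4 (position 8): immediately before a stressed vowel → [c].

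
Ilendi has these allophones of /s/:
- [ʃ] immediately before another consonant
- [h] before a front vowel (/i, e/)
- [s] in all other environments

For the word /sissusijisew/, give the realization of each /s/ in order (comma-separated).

[h], [ʃ], [s], [h], [h]

Occurrence 1 (position 1): before a front vowel (/i, e/) → [h].
Occurrence 2 (position 3): immediately before another consonant → [ʃ].
Occurrence 3 (position 4): no conditioning environment matches → elsewhere allophone [s].
Occurrence 4 (position 6): before a front vowel (/i, e/) → [h].
Occurrence 5 (position 10): before a front vowel (/i, e/) → [h].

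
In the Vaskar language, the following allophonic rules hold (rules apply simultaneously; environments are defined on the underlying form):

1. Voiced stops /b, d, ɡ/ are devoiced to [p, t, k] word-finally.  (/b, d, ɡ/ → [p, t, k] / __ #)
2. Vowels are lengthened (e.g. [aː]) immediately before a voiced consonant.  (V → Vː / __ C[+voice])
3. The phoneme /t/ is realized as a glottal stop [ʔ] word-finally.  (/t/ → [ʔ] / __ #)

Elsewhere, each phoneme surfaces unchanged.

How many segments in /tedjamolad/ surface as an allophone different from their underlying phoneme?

Segments that undergo a rule: /e/ → [eː] (rule 2); /a/ → [aː] (rule 2); /o/ → [oː] (rule 2); /a/ → [aː] (rule 2); /d/ → [t] (rule 1).
All other segments surface unchanged.

5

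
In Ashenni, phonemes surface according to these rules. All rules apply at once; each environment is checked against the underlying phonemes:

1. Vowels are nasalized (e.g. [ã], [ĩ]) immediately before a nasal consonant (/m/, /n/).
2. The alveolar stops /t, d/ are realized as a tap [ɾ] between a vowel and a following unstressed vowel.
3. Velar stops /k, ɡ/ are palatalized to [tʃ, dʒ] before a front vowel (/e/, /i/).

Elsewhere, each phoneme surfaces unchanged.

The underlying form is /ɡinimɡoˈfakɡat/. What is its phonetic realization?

/ɡ/ — word-initial, before a front vowel — surfaces as [dʒ] (rule 3).
/i/ (between /ɡ/ and /n/) occurs before a nasal consonant → [ĩ] by rule 1.
/n/ — not in any rule's target class → [n].
/i/ — between /n/ and /m/, before a nasal consonant — surfaces as [ĩ] (rule 1).
/m/ — not in any rule's target class → [m].
/ɡ/ (between /m/ and /o/) is in the target of rule 3 but the environment (before a front vowel) is not met → [ɡ].
/o/ (between /ɡ/ and /f/) fails the environment for rule 1, so it stays [o].
/f/ stays [f].
/a/ (between /f/ and /k/) is in the target of rule 1 but the environment (before a nasal consonant) is not met → [a].
/k/ (between /a/ and /ɡ/): rule 3 targets it, but not before a front vowel → unchanged [k].
/ɡ/ — between /k/ and /a/; rule 3 does not apply here → [ɡ].
/a/ (between /ɡ/ and /t/): rule 1 targets it, but not before a nasal consonant → unchanged [a].
/t/ (word-final): rule 2 targets it, but not between a vowel and a following unstressed vowel → unchanged [t].

[dʒĩnĩmɡoˈfakɡat]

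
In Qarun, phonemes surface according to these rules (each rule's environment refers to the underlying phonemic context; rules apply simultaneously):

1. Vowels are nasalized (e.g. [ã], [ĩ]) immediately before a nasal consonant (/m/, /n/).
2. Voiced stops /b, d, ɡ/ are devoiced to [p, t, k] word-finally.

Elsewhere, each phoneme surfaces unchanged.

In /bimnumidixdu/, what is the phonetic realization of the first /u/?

[ũ]

/u/ — between /n/ and /m/, before a nasal consonant — surfaces as [ũ] (rule 1).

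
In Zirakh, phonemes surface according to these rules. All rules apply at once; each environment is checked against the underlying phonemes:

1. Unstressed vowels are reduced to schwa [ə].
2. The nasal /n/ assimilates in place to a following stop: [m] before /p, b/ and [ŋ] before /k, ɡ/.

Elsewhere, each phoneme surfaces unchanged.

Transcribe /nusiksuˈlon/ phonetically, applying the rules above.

/n/ — word-initial; rule 2 does not apply here → [n].
/u/ (between /n/ and /s/): in an unstressed syllable, so rule 1 applies → [ə].
/s/ — not in any rule's target class → [s].
/i/ (between /s/ and /k/) occurs in an unstressed syllable → [ə] by rule 1.
/k/ (between /i/ and /s/) is unaffected → [k].
/s/ (between /k/ and /u/) is unaffected → [s].
/u/ — between /s/ and /l/, in an unstressed syllable — surfaces as [ə] (rule 1).
/l/ (between /u/ and /o/) is unaffected → [l].
/o/ (between /l/ and /n/) is in the target of rule 1 but the environment (in an unstressed syllable) is not met → [o].
/n/ (word-final) fails the environment for rule 2, so it stays [n].

[nəsəksəˈlon]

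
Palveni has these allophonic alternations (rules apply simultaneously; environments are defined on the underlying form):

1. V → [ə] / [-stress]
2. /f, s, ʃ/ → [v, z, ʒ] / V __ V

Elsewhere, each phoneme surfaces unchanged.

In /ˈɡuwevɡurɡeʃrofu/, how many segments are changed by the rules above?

Segments that undergo a rule: /e/ → [ə] (rule 1); /u/ → [ə] (rule 1); /e/ → [ə] (rule 1); /o/ → [ə] (rule 1); /f/ → [v] (rule 2); /u/ → [ə] (rule 1).
All other segments surface unchanged.

6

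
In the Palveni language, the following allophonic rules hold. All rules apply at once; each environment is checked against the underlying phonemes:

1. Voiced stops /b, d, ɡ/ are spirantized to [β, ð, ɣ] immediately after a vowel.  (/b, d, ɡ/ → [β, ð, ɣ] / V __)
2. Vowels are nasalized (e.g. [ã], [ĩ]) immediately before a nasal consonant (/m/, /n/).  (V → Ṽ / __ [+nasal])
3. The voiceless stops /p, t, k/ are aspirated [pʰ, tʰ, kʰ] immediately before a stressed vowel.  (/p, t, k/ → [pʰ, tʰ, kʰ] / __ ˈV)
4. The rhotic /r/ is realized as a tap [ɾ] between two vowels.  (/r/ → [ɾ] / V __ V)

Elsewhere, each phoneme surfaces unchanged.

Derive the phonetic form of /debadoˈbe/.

[deβaðoˈβe]

/d/ (word-initial): rule 1 targets it, but not immediately after a vowel → unchanged [d].
/e/ (between /d/ and /b/) is in the target of rule 2 but the environment (before a nasal consonant) is not met → [e].
/b/ meets the environment for rule 1 (immediately after a vowel) → [β].
/a/ (between /b/ and /d/) is in the target of rule 2 but the environment (before a nasal consonant) is not met → [a].
/d/ — between /a/ and /o/, immediately after a vowel — surfaces as [ð] (rule 1).
/o/ — between /d/ and /b/; rule 2 does not apply here → [o].
Rule 1 applies to /b/ (between /o/ and /e/: immediately after a vowel) → [β].
/e/ (word-final): rule 2 targets it, but not before a nasal consonant → unchanged [e].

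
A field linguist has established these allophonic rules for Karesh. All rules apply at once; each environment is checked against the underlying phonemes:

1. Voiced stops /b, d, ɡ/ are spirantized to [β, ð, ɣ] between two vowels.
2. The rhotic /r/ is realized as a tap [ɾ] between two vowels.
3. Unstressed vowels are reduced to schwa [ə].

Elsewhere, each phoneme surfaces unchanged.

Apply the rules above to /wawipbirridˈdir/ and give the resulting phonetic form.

/w/ — not in any rule's target class → [w].
/a/ (between /w/ and /w/) occurs in an unstressed syllable → [ə] by rule 3.
/w/ — not in any rule's target class → [w].
Rule 3 applies to /i/ (between /w/ and /p/: in an unstressed syllable) → [ə].
/p/ stays [p].
/b/ (between /p/ and /i/): rule 1 targets it, but not between two vowels → unchanged [b].
Rule 3 applies to /i/ (between /b/ and /r/: in an unstressed syllable) → [ə].
/r/ (between /i/ and /r/) is in the target of rule 2 but the environment (between two vowels) is not met → [r].
/r/ (between /r/ and /i/) is in the target of rule 2 but the environment (between two vowels) is not met → [r].
/i/ (between /r/ and /d/) occurs in an unstressed syllable → [ə] by rule 3.
/d/ (between /i/ and /d/) is in the target of rule 1 but the environment (between two vowels) is not met → [d].
/d/ — between /d/ and /i/; rule 1 does not apply here → [d].
/i/ (between /d/ and /r/): rule 3 targets it, but not in an unstressed syllable → unchanged [i].
/r/ (word-final) fails the environment for rule 2, so it stays [r].

[wəwəpbərrədˈdir]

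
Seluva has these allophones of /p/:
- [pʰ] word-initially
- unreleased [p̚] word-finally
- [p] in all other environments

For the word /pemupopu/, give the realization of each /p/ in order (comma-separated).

Occurrence 1 (position 1): word-initially → [pʰ].
Occurrence 2 (position 5): no conditioning environment matches → elsewhere allophone [p].
Occurrence 3 (position 7): no conditioning environment matches → elsewhere allophone [p].

[pʰ], [p], [p]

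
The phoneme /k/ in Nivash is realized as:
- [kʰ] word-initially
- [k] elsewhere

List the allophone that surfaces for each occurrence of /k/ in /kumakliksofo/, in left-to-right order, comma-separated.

[kʰ], [k], [k]

Occurrence 1 (position 1): word-initially → [kʰ].
Occurrence 2 (position 5): no conditioning environment matches → elsewhere allophone [k].
Occurrence 3 (position 8): no conditioning environment matches → elsewhere allophone [k].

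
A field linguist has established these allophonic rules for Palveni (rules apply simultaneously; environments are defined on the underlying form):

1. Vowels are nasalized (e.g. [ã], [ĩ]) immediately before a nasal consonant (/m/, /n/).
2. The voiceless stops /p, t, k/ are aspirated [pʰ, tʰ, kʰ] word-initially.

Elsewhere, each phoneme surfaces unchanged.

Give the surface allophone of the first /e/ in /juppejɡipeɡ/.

[e]

/e/ — between /p/ and /j/; rule 1 does not apply here → [e].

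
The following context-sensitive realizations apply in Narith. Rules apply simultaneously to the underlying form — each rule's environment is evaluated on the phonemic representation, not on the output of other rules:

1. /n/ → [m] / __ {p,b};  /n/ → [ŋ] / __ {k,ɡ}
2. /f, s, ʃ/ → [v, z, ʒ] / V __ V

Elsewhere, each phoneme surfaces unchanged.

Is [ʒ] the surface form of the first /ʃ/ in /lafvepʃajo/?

No

/ʃ/ (between /p/ and /a/) fails the environment for rule 2, so it stays [ʃ].
The actual realization is [ʃ], not [ʒ].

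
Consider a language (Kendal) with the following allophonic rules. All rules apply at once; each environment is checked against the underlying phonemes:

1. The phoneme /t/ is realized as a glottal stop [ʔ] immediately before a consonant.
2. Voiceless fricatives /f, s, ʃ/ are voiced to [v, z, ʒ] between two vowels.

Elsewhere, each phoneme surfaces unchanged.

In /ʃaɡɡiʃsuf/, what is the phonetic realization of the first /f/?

[f]

/f/ (word-final): rule 2 targets it, but not between two vowels → unchanged [f].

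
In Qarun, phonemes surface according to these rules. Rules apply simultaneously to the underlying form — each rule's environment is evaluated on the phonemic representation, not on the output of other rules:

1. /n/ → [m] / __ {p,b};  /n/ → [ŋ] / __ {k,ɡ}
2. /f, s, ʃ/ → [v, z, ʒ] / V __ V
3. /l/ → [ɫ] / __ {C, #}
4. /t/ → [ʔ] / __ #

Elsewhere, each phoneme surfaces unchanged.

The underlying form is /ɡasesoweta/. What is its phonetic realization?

/s/ (between /a/ and /e/) occurs between two vowels → [z] by rule 2.
/s/ (between /e/ and /o/) occurs between two vowels → [z] by rule 2.
/t/ — between /e/ and /a/; rule 4 does not apply here → [t].

[ɡazezoweta]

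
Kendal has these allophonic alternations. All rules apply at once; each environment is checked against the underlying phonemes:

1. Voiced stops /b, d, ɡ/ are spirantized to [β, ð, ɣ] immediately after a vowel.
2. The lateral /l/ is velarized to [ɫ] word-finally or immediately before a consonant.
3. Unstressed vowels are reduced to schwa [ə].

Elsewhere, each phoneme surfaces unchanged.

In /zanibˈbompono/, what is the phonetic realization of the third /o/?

/o/ — word-final, in an unstressed syllable — surfaces as [ə] (rule 3).

[ə]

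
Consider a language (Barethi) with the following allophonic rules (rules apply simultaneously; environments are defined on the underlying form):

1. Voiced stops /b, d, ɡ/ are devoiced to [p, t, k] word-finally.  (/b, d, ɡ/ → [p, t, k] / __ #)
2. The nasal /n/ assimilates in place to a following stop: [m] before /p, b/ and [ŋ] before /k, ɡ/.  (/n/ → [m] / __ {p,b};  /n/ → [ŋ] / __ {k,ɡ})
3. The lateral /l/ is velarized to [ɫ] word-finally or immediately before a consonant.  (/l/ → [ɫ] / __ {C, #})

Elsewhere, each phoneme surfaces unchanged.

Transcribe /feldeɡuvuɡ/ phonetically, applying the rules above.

[feɫdeɡuvuk]

/l/ — between /e/ and /d/, word-finally or immediately before a consonant — surfaces as [ɫ] (rule 3).
/d/ — between /l/ and /e/; rule 1 does not apply here → [d].
/ɡ/ — between /e/ and /u/; rule 1 does not apply here → [ɡ].
/ɡ/ (word-final): word-finally, so rule 1 applies → [k].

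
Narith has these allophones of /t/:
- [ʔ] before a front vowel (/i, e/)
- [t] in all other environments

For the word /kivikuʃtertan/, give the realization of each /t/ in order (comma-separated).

Occurrence 1 (position 8): before a front vowel (/i, e/) → [ʔ].
Occurrence 2 (position 11): no conditioning environment matches → elsewhere allophone [t].

[ʔ], [t]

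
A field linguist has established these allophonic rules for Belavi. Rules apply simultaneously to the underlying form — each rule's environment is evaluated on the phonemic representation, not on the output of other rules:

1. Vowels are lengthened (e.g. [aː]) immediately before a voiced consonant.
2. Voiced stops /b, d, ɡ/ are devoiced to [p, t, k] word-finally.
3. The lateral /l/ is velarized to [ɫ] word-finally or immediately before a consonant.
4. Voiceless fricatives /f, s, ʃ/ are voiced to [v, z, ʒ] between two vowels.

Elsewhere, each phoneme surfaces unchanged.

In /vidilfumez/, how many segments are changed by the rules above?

Segments that undergo a rule: /i/ → [iː] (rule 1); /i/ → [iː] (rule 1); /l/ → [ɫ] (rule 3); /u/ → [uː] (rule 1); /e/ → [eː] (rule 1).
All other segments surface unchanged.

5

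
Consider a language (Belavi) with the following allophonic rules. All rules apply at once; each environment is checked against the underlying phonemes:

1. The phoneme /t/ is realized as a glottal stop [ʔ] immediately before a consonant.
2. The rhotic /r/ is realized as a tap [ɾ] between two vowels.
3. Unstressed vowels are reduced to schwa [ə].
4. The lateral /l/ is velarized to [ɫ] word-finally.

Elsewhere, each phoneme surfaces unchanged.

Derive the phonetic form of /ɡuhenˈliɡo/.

/u/ (between /ɡ/ and /h/): in an unstressed syllable, so rule 3 applies → [ə].
/e/ (between /h/ and /n/): in an unstressed syllable, so rule 3 applies → [ə].
/l/ (between /n/ and /i/) fails the environment for rule 4, so it stays [l].
/i/ (between /l/ and /ɡ/) is in the target of rule 3 but the environment (in an unstressed syllable) is not met → [i].
/o/ meets the environment for rule 3 (in an unstressed syllable) → [ə].

[ɡəhənˈliɡə]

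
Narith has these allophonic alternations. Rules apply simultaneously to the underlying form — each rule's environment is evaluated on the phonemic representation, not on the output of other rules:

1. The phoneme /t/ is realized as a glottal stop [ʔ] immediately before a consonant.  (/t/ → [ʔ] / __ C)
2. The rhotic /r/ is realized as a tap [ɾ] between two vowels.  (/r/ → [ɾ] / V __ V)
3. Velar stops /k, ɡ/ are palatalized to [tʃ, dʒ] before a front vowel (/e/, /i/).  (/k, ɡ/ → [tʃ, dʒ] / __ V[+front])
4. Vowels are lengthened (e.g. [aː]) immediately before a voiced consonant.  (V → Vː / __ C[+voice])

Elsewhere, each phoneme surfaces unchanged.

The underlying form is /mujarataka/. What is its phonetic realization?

/m/ (word-initial) is unaffected → [m].
/u/ (between /m/ and /j/): before a voiced consonant, so rule 4 applies → [uː].
/j/ stays [j].
/a/ meets the environment for rule 4 (before a voiced consonant) → [aː].
/r/ — between /a/ and /a/, between two vowels — surfaces as [ɾ] (rule 2).
/a/ (between /r/ and /t/) fails the environment for rule 4, so it stays [a].
/t/ — between /a/ and /a/; rule 1 does not apply here → [t].
/a/ (between /t/ and /k/) fails the environment for rule 4, so it stays [a].
/k/ — between /a/ and /a/; rule 3 does not apply here → [k].
/a/ (word-final): rule 4 targets it, but not before a voiced consonant → unchanged [a].

[muːjaːɾataka]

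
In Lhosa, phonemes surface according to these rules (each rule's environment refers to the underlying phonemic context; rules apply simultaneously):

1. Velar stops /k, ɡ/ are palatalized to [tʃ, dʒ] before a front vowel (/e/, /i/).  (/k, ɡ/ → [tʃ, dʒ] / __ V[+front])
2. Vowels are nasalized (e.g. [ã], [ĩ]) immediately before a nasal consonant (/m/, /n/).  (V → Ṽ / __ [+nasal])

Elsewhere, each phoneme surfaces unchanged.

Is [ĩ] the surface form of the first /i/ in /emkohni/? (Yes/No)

No

/i/ (word-final) fails the environment for rule 2, so it stays [i].
The actual realization is [i], not [ĩ].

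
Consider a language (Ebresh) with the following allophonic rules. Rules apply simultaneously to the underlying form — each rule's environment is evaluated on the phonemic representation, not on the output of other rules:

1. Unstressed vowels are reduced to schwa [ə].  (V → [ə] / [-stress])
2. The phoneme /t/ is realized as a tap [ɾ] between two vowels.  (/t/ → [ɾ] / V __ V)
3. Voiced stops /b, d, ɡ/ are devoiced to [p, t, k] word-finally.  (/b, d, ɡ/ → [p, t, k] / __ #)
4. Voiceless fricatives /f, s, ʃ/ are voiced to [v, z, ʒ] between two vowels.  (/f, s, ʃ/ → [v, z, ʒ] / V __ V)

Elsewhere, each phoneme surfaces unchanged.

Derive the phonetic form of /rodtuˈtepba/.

[rədtəˈɾepbə]

/o/ (between /r/ and /d/) occurs in an unstressed syllable → [ə] by rule 1.
/d/ (between /o/ and /t/): rule 3 targets it, but not word-finally → unchanged [d].
/t/ (between /d/ and /u/) fails the environment for rule 2, so it stays [t].
Rule 1 applies to /u/ (between /t/ and /t/: in an unstressed syllable) → [ə].
/t/ meets the environment for rule 2 (between two vowels) → [ɾ].
/e/ — between /t/ and /p/; rule 1 does not apply here → [e].
/b/ (between /p/ and /a/) fails the environment for rule 3, so it stays [b].
/a/ meets the environment for rule 1 (in an unstressed syllable) → [ə].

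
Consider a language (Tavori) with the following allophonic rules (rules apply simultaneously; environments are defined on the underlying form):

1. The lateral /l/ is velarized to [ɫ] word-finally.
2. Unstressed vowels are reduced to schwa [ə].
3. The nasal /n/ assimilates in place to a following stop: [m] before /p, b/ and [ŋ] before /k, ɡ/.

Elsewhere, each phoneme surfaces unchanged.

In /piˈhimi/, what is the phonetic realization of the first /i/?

[ə]

/i/ — between /p/ and /h/, in an unstressed syllable — surfaces as [ə] (rule 2).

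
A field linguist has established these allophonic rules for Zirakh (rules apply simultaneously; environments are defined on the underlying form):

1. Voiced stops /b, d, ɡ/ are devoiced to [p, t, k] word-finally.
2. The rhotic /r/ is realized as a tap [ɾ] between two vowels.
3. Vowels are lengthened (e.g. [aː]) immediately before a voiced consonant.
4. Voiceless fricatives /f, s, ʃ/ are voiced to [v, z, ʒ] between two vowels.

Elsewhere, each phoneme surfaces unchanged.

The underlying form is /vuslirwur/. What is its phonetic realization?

[vusliːrwuːr]

/v/ — not in any rule's target class → [v].
/u/ (between /v/ and /s/): rule 3 targets it, but not before a voiced consonant → unchanged [u].
/s/ — between /u/ and /l/; rule 4 does not apply here → [s].
/l/ stays [l].
/i/ (between /l/ and /r/) occurs before a voiced consonant → [iː] by rule 3.
/r/ (between /i/ and /w/): rule 2 targets it, but not between two vowels → unchanged [r].
/w/ (between /r/ and /u/): no rule targets it → [w].
/u/ — between /w/ and /r/, before a voiced consonant — surfaces as [uː] (rule 3).
/r/ — word-final; rule 2 does not apply here → [r].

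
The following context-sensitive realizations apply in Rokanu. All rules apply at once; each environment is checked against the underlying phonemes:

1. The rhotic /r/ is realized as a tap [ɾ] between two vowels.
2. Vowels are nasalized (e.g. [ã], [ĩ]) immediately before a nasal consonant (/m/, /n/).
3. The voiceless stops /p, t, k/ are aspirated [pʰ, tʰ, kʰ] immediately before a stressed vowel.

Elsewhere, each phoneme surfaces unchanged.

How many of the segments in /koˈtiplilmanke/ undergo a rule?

2

Segments that undergo a rule: /t/ → [tʰ] (rule 3); /a/ → [ã] (rule 2).
All other segments surface unchanged.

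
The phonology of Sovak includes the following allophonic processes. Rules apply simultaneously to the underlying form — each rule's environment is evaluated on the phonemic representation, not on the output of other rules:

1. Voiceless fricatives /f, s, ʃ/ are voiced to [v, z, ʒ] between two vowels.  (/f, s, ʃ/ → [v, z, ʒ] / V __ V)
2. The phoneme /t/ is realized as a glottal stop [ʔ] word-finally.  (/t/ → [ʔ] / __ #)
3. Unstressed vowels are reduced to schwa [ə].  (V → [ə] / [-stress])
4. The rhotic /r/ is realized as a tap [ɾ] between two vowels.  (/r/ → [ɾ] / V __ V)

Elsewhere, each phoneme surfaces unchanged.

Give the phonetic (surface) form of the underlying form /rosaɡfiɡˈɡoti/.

[rəzəɡfəɡˈɡotə]

/r/ — word-initial; rule 4 does not apply here → [r].
/o/ — between /r/ and /s/, in an unstressed syllable — surfaces as [ə] (rule 3).
/s/ meets the environment for rule 1 (between two vowels) → [z].
/a/ (between /s/ and /ɡ/): in an unstressed syllable, so rule 3 applies → [ə].
/f/ (between /ɡ/ and /i/) is in the target of rule 1 but the environment (between two vowels) is not met → [f].
Rule 3 applies to /i/ (between /f/ and /ɡ/: in an unstressed syllable) → [ə].
/o/ (between /ɡ/ and /t/) fails the environment for rule 3, so it stays [o].
/t/ (between /o/ and /i/) fails the environment for rule 2, so it stays [t].
/i/ (word-final): in an unstressed syllable, so rule 3 applies → [ə].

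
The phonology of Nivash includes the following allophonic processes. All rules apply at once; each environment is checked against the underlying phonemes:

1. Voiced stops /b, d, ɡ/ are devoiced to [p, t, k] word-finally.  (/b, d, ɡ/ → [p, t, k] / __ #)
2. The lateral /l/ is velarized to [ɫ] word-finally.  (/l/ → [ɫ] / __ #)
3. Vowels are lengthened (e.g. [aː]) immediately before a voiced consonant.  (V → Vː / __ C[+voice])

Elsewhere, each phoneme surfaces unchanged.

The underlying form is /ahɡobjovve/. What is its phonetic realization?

[ahɡoːbjoːvve]

/a/ (word-initial) is in the target of rule 3 but the environment (before a voiced consonant) is not met → [a].
/ɡ/ (between /h/ and /o/) is in the target of rule 1 but the environment (word-finally) is not met → [ɡ].
/o/ meets the environment for rule 3 (before a voiced consonant) → [oː].
/b/ (between /o/ and /j/) fails the environment for rule 1, so it stays [b].
/o/ meets the environment for rule 3 (before a voiced consonant) → [oː].
/e/ (word-final) fails the environment for rule 3, so it stays [e].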